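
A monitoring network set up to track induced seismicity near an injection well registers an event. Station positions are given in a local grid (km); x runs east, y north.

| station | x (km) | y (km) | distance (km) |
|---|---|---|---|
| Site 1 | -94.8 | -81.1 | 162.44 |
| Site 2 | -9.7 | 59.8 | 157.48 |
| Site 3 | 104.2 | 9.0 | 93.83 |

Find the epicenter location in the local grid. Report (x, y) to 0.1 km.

67.6 km east, -77.4 km north

Circle about each station: (x + 94.8)² + (y + 81.1)² = 162.44²; (x + 9.7)² + (y − 59.8)² = 157.48²; (x − 104.2)² + (y − 9.0)² = 93.83².
Subtracting pairs of circle equations eliminates x²+y² and gives linear equations (the radical axes):
170.2 x + 281.8 y = -10307.32
398.0 x + 180.2 y = 12957.07
Solving the 2×2 system: x ≈ 67.6, y ≈ -77.4 km.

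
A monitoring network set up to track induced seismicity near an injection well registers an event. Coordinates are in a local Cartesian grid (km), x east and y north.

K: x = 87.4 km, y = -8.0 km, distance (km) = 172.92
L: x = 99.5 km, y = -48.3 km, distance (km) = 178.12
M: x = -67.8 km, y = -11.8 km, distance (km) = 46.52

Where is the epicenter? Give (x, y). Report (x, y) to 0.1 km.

Circle about each station: (x − 87.4)² + (y + 8.0)² = 172.92²; (x − 99.5)² + (y + 48.3)² = 178.12²; (x + 67.8)² + (y + 11.8)² = 46.52².
Subtracting the K equation from the L and M equations removes the quadratic terms:
24.2 x − 80.6 y = 2704.97
-310.4 x − 7.6 y = 24770.54
Solving the 2×2 system: x ≈ -78.4, y ≈ -57.1 km.
Check against K (with the unrounded x, y): √((x − 87.4)²+(y + 8.0)²) = 172.92 ≈ 172.92 km. ✓

-78.4 km east, -57.1 km north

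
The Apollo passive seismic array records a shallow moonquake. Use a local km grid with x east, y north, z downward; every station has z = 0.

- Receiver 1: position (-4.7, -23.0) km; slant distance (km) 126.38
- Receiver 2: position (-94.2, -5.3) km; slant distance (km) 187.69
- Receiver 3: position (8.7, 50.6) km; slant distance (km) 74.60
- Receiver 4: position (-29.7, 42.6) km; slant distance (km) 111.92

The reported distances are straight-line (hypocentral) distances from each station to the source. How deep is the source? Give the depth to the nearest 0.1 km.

Each station gives a sphere (x−x_i)² + (y−y_i)² + z² = d_i² (stations at z=0).
Subtracting the Receiver 1 sphere from Receiver 2 and Receiver 3: z² cancels, leaving linear equations in x and y:
-179.0 x + 35.4 y = -10904.99
26.8 x + 147.2 y = 12491.70
Solving: x ≈ 75.004, y ≈ 71.207 km (keep extra digits for the depth step; rounded: 75.0, 71.2).
Then from the Receiver 1 sphere: z² = 126.38² − (x + 4.7)² − (y + 23.0)² with x = 75.004, y = 71.207, so z ≈ 27.280 ≈ 27.3 km.
Check against Receiver 4 (with the unrounded solution): distance 111.92 ≈ 111.92 km. ✓

depth ≈ 27.3 km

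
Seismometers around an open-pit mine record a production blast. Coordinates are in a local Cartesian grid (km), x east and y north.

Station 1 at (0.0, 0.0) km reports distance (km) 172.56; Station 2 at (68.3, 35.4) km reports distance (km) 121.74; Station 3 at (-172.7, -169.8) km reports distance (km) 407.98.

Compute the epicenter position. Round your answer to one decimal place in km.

x ≈ 71.4 km, y ≈ 157.1 km

Circle about each station: x² + y² = 172.56²; (x − 68.3)² + (y − 35.4)² = 121.74²; (x + 172.7)² + (y + 169.8)² = 407.98².
Subtracting pairs of circle equations eliminates x²+y² and gives linear equations (the radical axes):
136.6 x + 70.8 y = 20874.38
-345.4 x − 339.6 y = -78013.40
Solving the 2×2 system: x ≈ 71.4, y ≈ 157.1 km.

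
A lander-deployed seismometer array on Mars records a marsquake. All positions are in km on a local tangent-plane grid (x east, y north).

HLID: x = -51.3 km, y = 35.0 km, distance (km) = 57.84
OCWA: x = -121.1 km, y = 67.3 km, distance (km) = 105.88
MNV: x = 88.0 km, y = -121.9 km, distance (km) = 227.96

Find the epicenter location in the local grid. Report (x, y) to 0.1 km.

Circle about each station: (x + 51.3)² + (y − 35.0)² = 57.84²; (x + 121.1)² + (y − 67.3)² = 105.88²; (x − 88.0)² + (y + 121.9)² = 227.96².
Subtracting the HLID equation from the OCWA and MNV equations removes the quadratic terms:
-139.6 x + 64.6 y = 7472.70
278.6 x − 313.8 y = -29873.38
Solving the 2×2 system: x ≈ -16.1, y ≈ 80.9 km.

(-16.1, 80.9)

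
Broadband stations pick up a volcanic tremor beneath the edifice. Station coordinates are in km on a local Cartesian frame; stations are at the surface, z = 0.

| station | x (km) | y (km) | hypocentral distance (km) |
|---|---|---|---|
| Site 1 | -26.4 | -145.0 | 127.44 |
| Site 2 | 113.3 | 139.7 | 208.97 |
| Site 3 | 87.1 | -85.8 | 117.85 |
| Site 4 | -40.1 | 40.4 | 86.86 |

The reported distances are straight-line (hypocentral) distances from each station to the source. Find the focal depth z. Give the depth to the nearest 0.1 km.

Each station gives a sphere (x−x_i)² + (y−y_i)² + z² = d_i² (stations at z=0).
Subtracting the Site 1 sphere from Site 2 and Site 3: z² cancels, leaving linear equations in x and y:
279.4 x + 569.4 y = -16796.49
227.0 x + 118.4 y = -4421.58
Solving: x ≈ -5.500, y ≈ -26.800 km (keep extra digits for the depth step; rounded: -5.5, -26.8).
Then from the Site 1 sphere: z² = 127.44² − (x + 26.4)² − (y + 145.0)² with x = -5.500, y = -26.800, so z ≈ 42.812 ≈ 42.8 km.

z ≈ 42.8 km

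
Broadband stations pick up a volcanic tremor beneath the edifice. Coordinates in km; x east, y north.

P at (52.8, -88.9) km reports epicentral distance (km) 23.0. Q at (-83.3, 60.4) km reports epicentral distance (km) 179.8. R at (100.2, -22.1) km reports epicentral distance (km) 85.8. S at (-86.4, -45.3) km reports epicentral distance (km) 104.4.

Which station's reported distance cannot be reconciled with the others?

S

Solve using three stations at a time. Using P, Q, R (subtract circle equations pairwise → linear system) gives (x, y) ≈ (33.6, -76.2).
Distances from that point to each station vs reported:
  P: calculated 23.0 vs reported 23.0 → residual 0.0 km
  Q: calculated 179.8 vs reported 179.8 → residual 0.0 km
  R: calculated 85.8 vs reported 85.8 → residual 0.0 km
  S: calculated 123.9 vs reported 104.4 → residual 19.5 km
P, Q, R are mutually consistent (residuals ≈ 0); S is off by 19.5 km.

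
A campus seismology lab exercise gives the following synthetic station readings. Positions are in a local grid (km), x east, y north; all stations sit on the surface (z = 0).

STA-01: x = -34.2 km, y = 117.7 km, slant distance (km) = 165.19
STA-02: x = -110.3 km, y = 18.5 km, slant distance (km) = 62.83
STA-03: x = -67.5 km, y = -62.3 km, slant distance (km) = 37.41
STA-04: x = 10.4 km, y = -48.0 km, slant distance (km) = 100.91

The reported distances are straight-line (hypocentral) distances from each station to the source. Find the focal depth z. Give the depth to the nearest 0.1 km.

18.6 km

Each station gives a sphere (x−x_i)² + (y−y_i)² + z² = d_i² (stations at z=0).
Subtracting the STA-01 sphere from STA-02 and STA-03: z² cancels, leaving linear equations in x and y:
-152.2 x − 198.4 y = 20825.54
-66.6 x − 360.0 y = 19302.84
Solving: x ≈ -88.207, y ≈ -37.301 km (keep extra digits for the depth step; rounded: -88.2, -37.3).
Then from the STA-01 sphere: z² = 165.19² − (x + 34.2)² − (y − 117.7)² with x = -88.207, y = -37.301, so z ≈ 18.592 ≈ 18.6 km.
Check against STA-04 (with the unrounded solution): distance 100.91 ≈ 100.91 km. ✓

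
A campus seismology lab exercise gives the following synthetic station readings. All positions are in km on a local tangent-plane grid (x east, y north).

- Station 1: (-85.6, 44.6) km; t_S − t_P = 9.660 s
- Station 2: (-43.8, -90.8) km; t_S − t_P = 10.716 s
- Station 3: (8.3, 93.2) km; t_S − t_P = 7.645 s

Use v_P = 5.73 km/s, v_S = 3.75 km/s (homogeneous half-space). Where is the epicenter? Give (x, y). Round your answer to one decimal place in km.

13.5 km east, 10.4 km north

Distance from S−P lag: d = Δt · v_P v_S / (v_P − v_S) = Δt · (5.73·3.75)/(5.73−3.75) ≈ 10.8523·Δt.
So d_Station 1 = 104.83, d_Station 2 = 116.29, d_Station 3 = 82.97 km.
Circle about each station: (x + 85.6)² + (y − 44.6)² = 104.83²; (x + 43.8)² + (y + 90.8)² = 116.29²; (x − 8.3)² + (y − 93.2)² = 82.97².
Subtracting the Station 1 equation from the Station 2 and Station 3 equations removes the quadratic terms:
83.6 x − 270.8 y = -1687.48
187.8 x + 97.2 y = 3543.92
Solving the 2×2 system: x ≈ 13.5, y ≈ 10.4 km.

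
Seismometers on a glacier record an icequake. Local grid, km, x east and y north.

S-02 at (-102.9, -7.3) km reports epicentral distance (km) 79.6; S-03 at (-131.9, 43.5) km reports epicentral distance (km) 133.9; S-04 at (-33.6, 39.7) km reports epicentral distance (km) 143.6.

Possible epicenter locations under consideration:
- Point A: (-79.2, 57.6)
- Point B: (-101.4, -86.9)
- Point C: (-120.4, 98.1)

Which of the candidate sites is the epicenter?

For each candidate, compare |candidate − station| to the reported distance:
Point A: residuals S-02 10.5, S-03 79.3, S-04 94.6 → max 94.6 km
Point B: residuals S-02 0.0, S-03 0.0, S-04 0.0 → max 0.0 km
Point C: residuals S-02 27.2, S-03 78.1, S-04 39.0 → max 78.1 km
Only Point B has all residuals ≈ 0.

Point B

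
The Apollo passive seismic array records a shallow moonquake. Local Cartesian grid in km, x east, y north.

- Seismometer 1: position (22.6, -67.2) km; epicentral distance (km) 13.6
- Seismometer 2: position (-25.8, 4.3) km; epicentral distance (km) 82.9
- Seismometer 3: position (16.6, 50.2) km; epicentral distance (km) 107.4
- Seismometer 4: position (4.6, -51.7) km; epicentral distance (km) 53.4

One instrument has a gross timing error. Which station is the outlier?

Seismometer 4

Solve using three stations at a time. Using Seismometer 1, Seismometer 2, Seismometer 3 (subtract circle equations pairwise → linear system) gives (x, y) ≈ (30.8, -56.3).
Distances from that point to each station vs reported:
  Seismometer 1: calculated 13.7 vs reported 13.6 → residual 0.1 km
  Seismometer 2: calculated 82.9 vs reported 82.9 → residual 0.0 km
  Seismometer 3: calculated 107.4 vs reported 107.4 → residual 0.0 km
  Seismometer 4: calculated 26.6 vs reported 53.4 → residual 26.8 km
Seismometer 1, Seismometer 2, Seismometer 3 are mutually consistent (residuals ≈ 0); Seismometer 4 is off by 26.8 km.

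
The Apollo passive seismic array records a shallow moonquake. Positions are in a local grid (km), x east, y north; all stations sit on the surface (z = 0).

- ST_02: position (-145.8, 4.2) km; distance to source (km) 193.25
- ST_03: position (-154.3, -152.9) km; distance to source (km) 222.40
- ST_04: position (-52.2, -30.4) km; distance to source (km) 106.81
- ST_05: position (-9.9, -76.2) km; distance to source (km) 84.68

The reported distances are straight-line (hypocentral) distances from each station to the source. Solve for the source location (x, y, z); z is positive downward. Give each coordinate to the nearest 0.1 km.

(27.6, -45.4, 69.4)

Each station gives a sphere (x−x_i)² + (y−y_i)² + z² = d_i² (stations at z=0).
Subtracting the ST_02 sphere from ST_03 and ST_04: z² cancels, leaving linear equations in x and y:
-17.0 x − 314.2 y = 13795.42
187.2 x − 69.2 y = 8310.91
Solving: x ≈ 27.613, y ≈ -45.401 km (keep extra digits for the depth step; rounded: 27.6, -45.4).
Then from the ST_02 sphere: z² = 193.25² − (x + 145.8)² − (y − 4.2)² with x = 27.613, y = -45.401, so z ≈ 69.377 ≈ 69.4 km.
Check against ST_05 (with the unrounded solution): distance 84.67 ≈ 84.68 km. ✓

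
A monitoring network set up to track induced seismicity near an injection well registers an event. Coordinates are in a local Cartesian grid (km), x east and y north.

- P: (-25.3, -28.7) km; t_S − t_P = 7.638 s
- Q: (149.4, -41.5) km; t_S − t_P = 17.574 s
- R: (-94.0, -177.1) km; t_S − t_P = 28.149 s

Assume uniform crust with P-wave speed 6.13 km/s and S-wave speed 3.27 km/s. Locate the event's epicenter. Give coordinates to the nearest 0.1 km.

Distance from S−P lag: d = Δt · v_P v_S / (v_P − v_S) = Δt · (6.13·3.27)/(6.13−3.27) ≈ 7.0088·Δt.
So d_P = 53.53, d_Q = 123.17, d_R = 197.29 km.
Circle about each station: (x + 25.3)² + (y + 28.7)² = 53.53²; (x − 149.4)² + (y + 41.5)² = 123.17²; (x + 94.0)² + (y + 177.1)² = 197.29².
Subtracting the P equation from the Q and R equations removes the quadratic terms:
349.4 x − 25.6 y = 10273.44
-137.4 x − 296.8 y = 2678.75
Solving the 2×2 system: x ≈ 27.8, y ≈ -21.9 km.

(27.8, -21.9)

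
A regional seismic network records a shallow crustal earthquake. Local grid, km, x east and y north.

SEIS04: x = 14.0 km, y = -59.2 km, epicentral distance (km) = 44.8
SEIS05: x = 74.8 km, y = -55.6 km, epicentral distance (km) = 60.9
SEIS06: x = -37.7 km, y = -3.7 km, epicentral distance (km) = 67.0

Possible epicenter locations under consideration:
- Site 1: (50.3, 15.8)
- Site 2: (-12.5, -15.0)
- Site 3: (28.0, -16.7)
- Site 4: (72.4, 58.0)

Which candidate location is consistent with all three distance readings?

Site 3

For each candidate, compare |candidate − station| to the reported distance:
Site 1: residuals SEIS04 38.5, SEIS05 14.6, SEIS06 23.1 → max 38.5 km
Site 2: residuals SEIS04 6.7, SEIS05 35.4, SEIS06 39.4 → max 39.4 km
Site 3: residuals SEIS04 0.1, SEIS05 0.0, SEIS06 0.0 → max 0.1 km
Site 4: residuals SEIS04 86.1, SEIS05 52.7, SEIS06 59.2 → max 86.1 km
Only Site 3 has all residuals ≈ 0.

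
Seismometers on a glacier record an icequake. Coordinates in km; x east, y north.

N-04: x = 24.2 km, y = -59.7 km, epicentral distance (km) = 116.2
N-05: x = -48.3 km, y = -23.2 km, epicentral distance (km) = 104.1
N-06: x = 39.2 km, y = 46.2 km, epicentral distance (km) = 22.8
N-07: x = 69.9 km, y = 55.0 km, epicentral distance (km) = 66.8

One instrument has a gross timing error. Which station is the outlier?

N-07

Solve using three stations at a time. Using N-04, N-05, N-06 (subtract circle equations pairwise → linear system) gives (x, y) ≈ (18.8, 56.4).
Distances from that point to each station vs reported:
  N-04: calculated 116.2 vs reported 116.2 → residual 0.0 km
  N-05: calculated 104.1 vs reported 104.1 → residual 0.0 km
  N-06: calculated 22.8 vs reported 22.8 → residual 0.0 km
  N-07: calculated 51.1 vs reported 66.8 → residual 15.7 km
N-04, N-05, N-06 are mutually consistent (residuals ≈ 0); N-07 is off by 15.7 km.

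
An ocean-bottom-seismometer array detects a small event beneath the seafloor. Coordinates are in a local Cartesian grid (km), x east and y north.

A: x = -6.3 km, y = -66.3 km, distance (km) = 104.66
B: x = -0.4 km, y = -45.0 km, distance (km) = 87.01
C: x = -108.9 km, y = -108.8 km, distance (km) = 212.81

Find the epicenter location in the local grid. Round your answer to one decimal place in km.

Circle about each station: (x + 6.3)² + (y + 66.3)² = 104.66²; (x + 0.4)² + (y + 45.0)² = 87.01²; (x + 108.9)² + (y + 108.8)² = 212.81².
Subtracting the A equation from the B and C equations removes the quadratic terms:
11.8 x + 42.6 y = 972.76
-205.2 x − 85.0 y = -15073.11
Solving the 2×2 system: x ≈ 72.3, y ≈ 2.8 km.

x ≈ 72.3 km, y ≈ 2.8 km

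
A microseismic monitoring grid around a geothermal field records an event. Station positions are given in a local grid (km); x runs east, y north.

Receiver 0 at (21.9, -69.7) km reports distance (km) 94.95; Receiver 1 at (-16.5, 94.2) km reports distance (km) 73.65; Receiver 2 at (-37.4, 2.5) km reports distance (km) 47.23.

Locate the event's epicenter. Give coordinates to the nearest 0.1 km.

(4.8, 23.7)

Circle about each station: (x − 21.9)² + (y + 69.7)² = 94.95²; (x + 16.5)² + (y − 94.2)² = 73.65²; (x + 37.4)² + (y − 2.5)² = 47.23².
Subtracting the Receiver 0 equation from the Receiver 1 and Receiver 2 equations removes the quadratic terms:
-76.8 x + 327.8 y = 7399.37
-118.6 x + 144.4 y = 2852.14
Solving the 2×2 system: x ≈ 4.8, y ≈ 23.7 km.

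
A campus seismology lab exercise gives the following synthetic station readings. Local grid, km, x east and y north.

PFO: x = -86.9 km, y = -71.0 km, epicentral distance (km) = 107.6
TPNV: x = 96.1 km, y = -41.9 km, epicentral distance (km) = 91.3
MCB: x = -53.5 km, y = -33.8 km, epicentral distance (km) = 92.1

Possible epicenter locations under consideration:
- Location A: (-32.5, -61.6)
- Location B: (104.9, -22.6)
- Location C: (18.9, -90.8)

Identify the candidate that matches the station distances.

For each candidate, compare |candidate − station| to the reported distance:
Location A: residuals PFO 52.4, TPNV 38.8, MCB 57.3 → max 57.3 km
Location B: residuals PFO 90.2, TPNV 70.1, MCB 66.7 → max 90.2 km
Location C: residuals PFO 0.0, TPNV 0.1, MCB 0.0 → max 0.1 km
Only Location C has all residuals ≈ 0.

Location C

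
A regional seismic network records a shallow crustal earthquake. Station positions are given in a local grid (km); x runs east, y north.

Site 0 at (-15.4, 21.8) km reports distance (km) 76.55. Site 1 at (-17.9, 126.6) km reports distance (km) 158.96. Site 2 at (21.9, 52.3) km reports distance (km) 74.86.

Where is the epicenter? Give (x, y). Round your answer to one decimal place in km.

50.7 km east, -16.8 km north

Circle about each station: (x + 15.4)² + (y − 21.8)² = 76.55²; (x + 17.9)² + (y − 126.6)² = 158.96²; (x − 21.9)² + (y − 52.3)² = 74.86².
Subtracting pairs of circle equations eliminates x²+y² and gives linear equations (the radical axes):
-5.0 x + 209.6 y = -3772.81
74.6 x + 61.0 y = 2758.38
Solving the 2×2 system: x ≈ 50.7, y ≈ -16.8 km.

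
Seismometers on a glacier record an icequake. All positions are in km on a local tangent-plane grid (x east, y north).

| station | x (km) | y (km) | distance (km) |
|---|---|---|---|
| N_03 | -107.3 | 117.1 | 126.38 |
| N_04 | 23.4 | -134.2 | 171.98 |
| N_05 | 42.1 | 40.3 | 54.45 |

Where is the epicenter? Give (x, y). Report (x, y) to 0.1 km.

x ≈ -12.0 km, y ≈ 34.1 km

Circle about each station: (x + 107.3)² + (y − 117.1)² = 126.38²; (x − 23.4)² + (y + 134.2)² = 171.98²; (x − 42.1)² + (y − 40.3)² = 54.45².
Subtracting the N_03 equation from the N_04 and N_05 equations removes the quadratic terms:
261.4 x − 502.6 y = -20273.72
298.8 x − 153.6 y = -8822.10
Solving the 2×2 system: x ≈ -12.0, y ≈ 34.1 km.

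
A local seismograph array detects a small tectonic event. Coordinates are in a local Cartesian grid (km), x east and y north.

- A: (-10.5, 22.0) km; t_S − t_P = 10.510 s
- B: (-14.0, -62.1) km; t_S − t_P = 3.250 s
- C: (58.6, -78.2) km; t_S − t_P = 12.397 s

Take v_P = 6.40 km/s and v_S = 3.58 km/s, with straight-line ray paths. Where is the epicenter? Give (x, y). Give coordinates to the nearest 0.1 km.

(-40.1, -58.1)

Distance from S−P lag: d = Δt · v_P v_S / (v_P − v_S) = Δt · (6.40·3.58)/(6.40−3.58) ≈ 8.1248·Δt.
So d_A = 85.39, d_B = 26.41, d_C = 100.72 km.
Circle about each station: (x + 10.5)² + (y − 22.0)² = 85.39²; (x + 14.0)² + (y + 62.1)² = 26.41²; (x − 58.6)² + (y + 78.2)² = 100.72².
Subtracting the A equation from the B and C equations removes the quadratic terms:
-7.0 x − 168.2 y = 10052.12
138.2 x − 200.4 y = 6101.88
Solving the 2×2 system: x ≈ -40.1, y ≈ -58.1 km.
Check against A (with the unrounded x, y): √((x + 10.5)²+(y − 22.0)²) = 85.39 ≈ 85.39 km. ✓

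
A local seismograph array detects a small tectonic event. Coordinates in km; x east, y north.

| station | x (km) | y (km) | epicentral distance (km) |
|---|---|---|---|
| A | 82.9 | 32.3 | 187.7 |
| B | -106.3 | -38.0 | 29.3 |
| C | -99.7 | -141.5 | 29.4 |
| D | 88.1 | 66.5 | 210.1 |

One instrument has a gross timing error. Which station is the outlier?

Solve using three stations at a time. Using A, B, D (subtract circle equations pairwise → linear system) gives (x, y) ≈ (-83.1, -55.2).
Distances from that point to each station vs reported:
  A: calculated 187.6 vs reported 187.7 → residual 0.1 km
  B: calculated 28.9 vs reported 29.3 → residual 0.4 km
  C: calculated 87.8 vs reported 29.4 → residual 58.4 km
  D: calculated 210.0 vs reported 210.1 → residual 0.1 km
A, B, D are mutually consistent (residuals ≈ 0); C is off by 58.4 km.

C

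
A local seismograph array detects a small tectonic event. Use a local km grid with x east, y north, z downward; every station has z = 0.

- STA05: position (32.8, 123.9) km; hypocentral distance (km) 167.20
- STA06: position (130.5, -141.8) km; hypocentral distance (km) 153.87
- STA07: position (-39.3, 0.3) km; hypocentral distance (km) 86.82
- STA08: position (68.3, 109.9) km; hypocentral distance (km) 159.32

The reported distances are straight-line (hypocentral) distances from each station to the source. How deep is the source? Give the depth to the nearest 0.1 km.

depth ≈ 43.1 km

Each station gives a sphere (x−x_i)² + (y−y_i)² + z² = d_i² (stations at z=0).
Subtracting the STA05 sphere from STA06 and STA07: z² cancels, leaving linear equations in x and y:
195.4 x − 531.4 y = 24990.30
-144.2 x − 247.2 y = 5535.66
Solving: x ≈ 25.902, y ≈ -37.503 km (keep extra digits for the depth step; rounded: 25.9, -37.5).
Then from the STA05 sphere: z² = 167.20² − (x − 32.8)² − (y − 123.9)² with x = 25.902, y = -37.503, so z ≈ 43.097 ≈ 43.1 km.
Check against STA08 (with the unrounded solution): distance 159.32 ≈ 159.32 km. ✓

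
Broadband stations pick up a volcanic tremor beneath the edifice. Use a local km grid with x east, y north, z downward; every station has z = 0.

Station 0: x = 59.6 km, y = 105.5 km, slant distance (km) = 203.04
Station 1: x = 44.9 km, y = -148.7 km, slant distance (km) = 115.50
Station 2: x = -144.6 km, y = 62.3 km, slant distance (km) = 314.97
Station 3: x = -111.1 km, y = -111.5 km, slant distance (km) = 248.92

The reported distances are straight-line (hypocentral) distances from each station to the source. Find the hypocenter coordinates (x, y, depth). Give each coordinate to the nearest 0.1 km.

x ≈ 134.4 km, y ≈ -81.2 km, depth ≈ 27.8 km

Each station gives a sphere (x−x_i)² + (y−y_i)² + z² = d_i² (stations at z=0).
Subtracting the Station 0 sphere from Station 1 and Station 2: z² cancels, leaving linear equations in x and y:
-29.4 x − 508.4 y = 37330.28
-408.4 x − 86.4 y = -47872.82
Solving: x ≈ 134.399, y ≈ -81.199 km (keep extra digits for the depth step; rounded: 134.4, -81.2).
Then from the Station 0 sphere: z² = 203.04² − (x − 59.6)² − (y − 105.5)² with x = 134.399, y = -81.199, so z ≈ 27.818 ≈ 27.8 km.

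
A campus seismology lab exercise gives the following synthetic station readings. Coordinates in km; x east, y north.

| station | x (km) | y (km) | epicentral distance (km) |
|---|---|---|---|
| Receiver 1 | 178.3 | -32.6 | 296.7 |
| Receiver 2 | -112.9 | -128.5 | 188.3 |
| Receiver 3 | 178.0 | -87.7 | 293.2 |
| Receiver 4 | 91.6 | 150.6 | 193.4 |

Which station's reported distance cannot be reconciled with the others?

Receiver 1

Solve using three stations at a time. Using Receiver 2, Receiver 3, Receiver 4 (subtract circle equations pairwise → linear system) gives (x, y) ≈ (-77.3, 56.4).
Distances from that point to each station vs reported:
  Receiver 1: calculated 270.7 vs reported 296.7 → residual 26.0 km
  Receiver 2: calculated 188.3 vs reported 188.3 → residual 0.0 km
  Receiver 3: calculated 293.2 vs reported 293.2 → residual 0.0 km
  Receiver 4: calculated 193.4 vs reported 193.4 → residual 0.0 km
Receiver 2, Receiver 3, Receiver 4 are mutually consistent (residuals ≈ 0); Receiver 1 is off by 26.0 km.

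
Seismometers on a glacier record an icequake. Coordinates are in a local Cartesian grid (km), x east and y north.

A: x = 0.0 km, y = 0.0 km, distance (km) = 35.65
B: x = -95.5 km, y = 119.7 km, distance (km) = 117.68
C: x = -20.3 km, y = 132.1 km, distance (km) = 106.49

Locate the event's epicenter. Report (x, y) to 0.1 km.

-24.7 km east, 25.7 km north

Circle about each station: x² + y² = 35.65²; (x + 95.5)² + (y − 119.7)² = 117.68²; (x + 20.3)² + (y − 132.1)² = 106.49².
Subtracting the A equation from the B and C equations removes the quadratic terms:
-191.0 x + 239.4 y = 10870.68
-40.6 x + 264.2 y = 7793.30
Solving the 2×2 system: x ≈ -24.7, y ≈ 25.7 km.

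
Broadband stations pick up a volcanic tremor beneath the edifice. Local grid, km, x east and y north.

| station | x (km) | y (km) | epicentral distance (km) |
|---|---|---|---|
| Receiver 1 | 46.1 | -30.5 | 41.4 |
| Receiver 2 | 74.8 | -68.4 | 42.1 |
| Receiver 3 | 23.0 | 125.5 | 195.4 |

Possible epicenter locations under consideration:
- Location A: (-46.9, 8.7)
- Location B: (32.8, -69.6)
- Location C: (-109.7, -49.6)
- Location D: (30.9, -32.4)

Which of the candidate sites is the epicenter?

For each candidate, compare |candidate − station| to the reported distance:
Location A: residuals Receiver 1 59.5, Receiver 2 102.0, Receiver 3 59.3 → max 102.0 km
Location B: residuals Receiver 1 0.1, Receiver 2 0.1, Receiver 3 0.1 → max 0.1 km
Location C: residuals Receiver 1 115.6, Receiver 2 143.4, Receiver 3 24.3 → max 143.4 km
Location D: residuals Receiver 1 26.1, Receiver 2 14.7, Receiver 3 37.3 → max 37.3 km
Only Location B has all residuals ≈ 0.

Location B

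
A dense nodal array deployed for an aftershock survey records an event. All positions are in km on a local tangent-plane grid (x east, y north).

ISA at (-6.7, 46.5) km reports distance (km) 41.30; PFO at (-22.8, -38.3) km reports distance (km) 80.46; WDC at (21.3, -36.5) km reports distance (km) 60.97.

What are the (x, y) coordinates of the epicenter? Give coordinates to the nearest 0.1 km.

Circle about each station: (x + 6.7)² + (y − 46.5)² = 41.30²; (x + 22.8)² + (y + 38.3)² = 80.46²; (x − 21.3)² + (y + 36.5)² = 60.97².
Subtracting the ISA equation from the PFO and WDC equations removes the quadratic terms:
-32.2 x − 169.6 y = -4988.53
56.0 x − 166.0 y = -2432.85
Solving the 2×2 system: x ≈ 28.0, y ≈ 24.1 km.

(28.0, 24.1)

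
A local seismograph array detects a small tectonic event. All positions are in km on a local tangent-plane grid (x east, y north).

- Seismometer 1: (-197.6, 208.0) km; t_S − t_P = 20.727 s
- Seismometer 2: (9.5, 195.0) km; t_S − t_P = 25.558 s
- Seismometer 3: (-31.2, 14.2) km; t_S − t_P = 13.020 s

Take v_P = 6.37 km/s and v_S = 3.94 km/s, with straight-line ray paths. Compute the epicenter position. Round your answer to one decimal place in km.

Distance from S−P lag: d = Δt · v_P v_S / (v_P − v_S) = Δt · (6.37·3.94)/(6.37−3.94) ≈ 10.3283·Δt.
So d_Seismometer 1 = 214.07, d_Seismometer 2 = 263.97, d_Seismometer 3 = 134.47 km.
Circle about each station: (x + 197.6)² + (y − 208.0)² = 214.07²; (x − 9.5)² + (y − 195.0)² = 263.97²; (x + 31.2)² + (y − 14.2)² = 134.47².
Subtracting pairs of circle equations eliminates x²+y² and gives linear equations (the radical axes):
414.2 x − 26.0 y = -68048.71
332.8 x − 387.6 y = -53390.90
Solving the 2×2 system: x ≈ -164.5, y ≈ -3.5 km.

-164.5 km east, -3.5 km north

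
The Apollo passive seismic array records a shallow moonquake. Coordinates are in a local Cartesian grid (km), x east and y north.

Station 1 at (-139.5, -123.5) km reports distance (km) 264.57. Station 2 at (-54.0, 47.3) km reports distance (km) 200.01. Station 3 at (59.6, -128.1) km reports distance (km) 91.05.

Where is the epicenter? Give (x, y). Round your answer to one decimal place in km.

116.6 km east, -57.1 km north

Circle about each station: (x + 139.5)² + (y + 123.5)² = 264.57²; (x + 54.0)² + (y − 47.3)² = 200.01²; (x − 59.6)² + (y + 128.1)² = 91.05².
Subtracting the Station 1 equation from the Station 2 and Station 3 equations removes the quadratic terms:
171.0 x + 341.6 y = 434.07
398.2 x − 9.2 y = 46956.45
Solving the 2×2 system: x ≈ 116.6, y ≈ -57.1 km.
Check against Station 1 (with the unrounded x, y): √((x + 139.5)²+(y + 123.5)²) = 264.57 ≈ 264.57 km. ✓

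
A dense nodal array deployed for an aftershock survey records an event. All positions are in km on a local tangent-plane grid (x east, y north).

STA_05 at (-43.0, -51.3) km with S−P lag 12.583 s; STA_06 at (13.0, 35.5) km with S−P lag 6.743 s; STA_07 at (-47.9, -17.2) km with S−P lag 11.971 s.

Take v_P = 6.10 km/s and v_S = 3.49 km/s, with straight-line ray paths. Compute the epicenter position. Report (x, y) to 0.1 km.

Distance from S−P lag: d = Δt · v_P v_S / (v_P − v_S) = Δt · (6.10·3.49)/(6.10−3.49) ≈ 8.1567·Δt.
So d_STA_05 = 102.64, d_STA_06 = 55.00, d_STA_07 = 97.64 km.
Circle about each station: (x + 43.0)² + (y + 51.3)² = 102.64²; (x − 13.0)² + (y − 35.5)² = 55.00²; (x + 47.9)² + (y + 17.2)² = 97.64².
Subtracting the STA_05 equation from the STA_06 and STA_07 equations removes the quadratic terms:
112.0 x + 173.6 y = 4458.53
-9.8 x + 68.2 y = -889.04
Solving the 2×2 system: x ≈ 49.1, y ≈ -6.0 km.

(49.1, -6.0)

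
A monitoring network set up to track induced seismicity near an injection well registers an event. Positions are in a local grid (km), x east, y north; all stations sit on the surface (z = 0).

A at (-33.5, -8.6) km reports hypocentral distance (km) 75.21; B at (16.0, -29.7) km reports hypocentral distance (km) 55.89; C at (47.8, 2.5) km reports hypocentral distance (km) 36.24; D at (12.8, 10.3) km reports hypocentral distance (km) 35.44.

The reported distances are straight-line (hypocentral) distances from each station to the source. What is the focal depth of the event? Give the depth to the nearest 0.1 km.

Each station gives a sphere (x−x_i)² + (y−y_i)² + z² = d_i² (stations at z=0).
Subtracting the A sphere from B and C: z² cancels, leaving linear equations in x and y:
99.0 x − 42.2 y = 2474.73
162.6 x + 22.2 y = 5438.09
Solving: x ≈ 31.395, y ≈ 15.010 km (keep extra digits for the depth step; rounded: 31.4, 15.0).
Then from the A sphere: z² = 75.21² − (x + 33.5)² − (y + 8.6)² with x = 31.395, y = 15.010, so z ≈ 29.795 ≈ 29.8 km.

29.8 km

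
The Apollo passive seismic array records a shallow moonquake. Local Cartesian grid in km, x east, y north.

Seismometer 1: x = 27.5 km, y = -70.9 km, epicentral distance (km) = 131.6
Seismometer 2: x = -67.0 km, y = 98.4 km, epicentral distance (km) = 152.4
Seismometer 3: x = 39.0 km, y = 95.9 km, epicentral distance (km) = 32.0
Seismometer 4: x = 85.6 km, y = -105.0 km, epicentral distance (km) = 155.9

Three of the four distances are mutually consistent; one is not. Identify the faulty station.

Seismometer 3

Solve using three stations at a time. Using Seismometer 1, Seismometer 2, Seismometer 4 (subtract circle equations pairwise → linear system) gives (x, y) ≈ (77.9, 50.8).
Distances from that point to each station vs reported:
  Seismometer 1: calculated 131.7 vs reported 131.6 → residual 0.1 km
  Seismometer 2: calculated 152.5 vs reported 152.4 → residual 0.1 km
  Seismometer 3: calculated 59.5 vs reported 32.0 → residual 27.5 km
  Seismometer 4: calculated 156.0 vs reported 155.9 → residual 0.1 km
Seismometer 1, Seismometer 2, Seismometer 4 are mutually consistent (residuals ≈ 0); Seismometer 3 is off by 27.5 km.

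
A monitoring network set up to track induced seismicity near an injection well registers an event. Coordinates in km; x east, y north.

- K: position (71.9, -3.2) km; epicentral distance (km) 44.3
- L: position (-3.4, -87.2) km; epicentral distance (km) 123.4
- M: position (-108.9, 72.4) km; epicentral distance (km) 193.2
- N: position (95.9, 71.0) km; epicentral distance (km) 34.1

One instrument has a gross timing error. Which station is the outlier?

L

Solve using three stations at a time. Using K, M, N (subtract circle equations pairwise → linear system) gives (x, y) ≈ (81.6, 40.0).
Distances from that point to each station vs reported:
  K: calculated 44.3 vs reported 44.3 → residual 0.0 km
  L: calculated 153.0 vs reported 123.4 → residual 29.6 km
  M: calculated 193.2 vs reported 193.2 → residual 0.0 km
  N: calculated 34.1 vs reported 34.1 → residual 0.0 km
K, M, N are mutually consistent (residuals ≈ 0); L is off by 29.6 km.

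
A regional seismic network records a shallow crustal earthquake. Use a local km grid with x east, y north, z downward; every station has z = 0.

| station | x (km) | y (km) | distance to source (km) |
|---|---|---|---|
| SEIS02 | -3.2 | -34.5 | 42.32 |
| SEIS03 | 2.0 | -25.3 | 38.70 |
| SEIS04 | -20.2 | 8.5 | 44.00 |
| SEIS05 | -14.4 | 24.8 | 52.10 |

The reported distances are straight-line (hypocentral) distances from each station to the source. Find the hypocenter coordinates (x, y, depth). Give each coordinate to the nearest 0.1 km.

x ≈ -4.4 km, y ≈ -11.8 km, depth ≈ 35.7 km

Each station gives a sphere (x−x_i)² + (y−y_i)² + z² = d_i² (stations at z=0).
Subtracting the SEIS02 sphere from SEIS03 and SEIS04: z² cancels, leaving linear equations in x and y:
10.4 x + 18.4 y = -263.11
-34.0 x + 86.0 y = -865.22
Solving: x ≈ -4.413, y ≈ -11.805 km (keep extra digits for the depth step; rounded: -4.4, -11.8).
Then from the SEIS02 sphere: z² = 42.32² − (x + 3.2)² − (y + 34.5)² with x = -4.413, y = -11.805, so z ≈ 35.699 ≈ 35.7 km.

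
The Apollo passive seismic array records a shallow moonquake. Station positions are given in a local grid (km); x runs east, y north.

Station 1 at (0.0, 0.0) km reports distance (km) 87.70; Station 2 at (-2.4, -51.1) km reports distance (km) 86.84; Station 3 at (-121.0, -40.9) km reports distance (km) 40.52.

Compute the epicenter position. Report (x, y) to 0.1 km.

(-84.6, -23.1)

Circle about each station: x² + y² = 87.70²; (x + 2.4)² + (y + 51.1)² = 86.84²; (x + 121.0)² + (y + 40.9)² = 40.52².
Subtracting the Station 1 equation from the Station 2 and Station 3 equations removes the quadratic terms:
-4.8 x − 102.2 y = 2767.07
-242.0 x − 81.8 y = 22363.23
Solving the 2×2 system: x ≈ -84.6, y ≈ -23.1 km.
Check against Station 1 (with the unrounded x, y): √(x²+y²) = 87.70 ≈ 87.70 km. ✓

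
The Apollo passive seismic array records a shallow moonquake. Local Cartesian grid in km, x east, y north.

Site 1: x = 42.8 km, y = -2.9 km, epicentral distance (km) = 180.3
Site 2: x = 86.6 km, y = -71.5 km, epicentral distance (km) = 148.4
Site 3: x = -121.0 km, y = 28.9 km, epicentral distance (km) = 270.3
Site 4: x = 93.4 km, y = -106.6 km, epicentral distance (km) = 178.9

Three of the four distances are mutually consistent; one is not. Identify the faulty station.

Solve using three stations at a time. Using Site 2, Site 3, Site 4 (subtract circle equations pairwise → linear system) gives (x, y) ≈ (147.1, 64.2).
Distances from that point to each station vs reported:
  Site 1: calculated 124.0 vs reported 180.3 → residual 56.3 km
  Site 2: calculated 148.6 vs reported 148.4 → residual 0.2 km
  Site 3: calculated 270.4 vs reported 270.3 → residual 0.1 km
  Site 4: calculated 179.0 vs reported 178.9 → residual 0.1 km
Site 2, Site 3, Site 4 are mutually consistent (residuals ≈ 0); Site 1 is off by 56.3 km.

Site 1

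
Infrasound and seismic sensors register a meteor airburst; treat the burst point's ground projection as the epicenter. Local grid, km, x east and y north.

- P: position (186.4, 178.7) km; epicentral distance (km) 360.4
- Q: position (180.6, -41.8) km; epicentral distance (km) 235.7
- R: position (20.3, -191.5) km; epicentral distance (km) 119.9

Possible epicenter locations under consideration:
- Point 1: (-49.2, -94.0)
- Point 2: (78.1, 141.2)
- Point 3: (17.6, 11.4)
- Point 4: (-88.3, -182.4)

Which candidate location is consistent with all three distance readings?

For each candidate, compare |candidate − station| to the reported distance:
Point 1: residuals P 0.0, Q 0.0, R 0.2 → max 0.2 km
Point 2: residuals P 245.8, Q 25.9, R 217.8 → max 245.8 km
Point 3: residuals P 122.7, Q 64.2, R 83.0 → max 122.7 km
Point 4: residuals P 93.3, Q 67.7, R 10.9 → max 93.3 km
Only Point 1 has all residuals ≈ 0.

Point 1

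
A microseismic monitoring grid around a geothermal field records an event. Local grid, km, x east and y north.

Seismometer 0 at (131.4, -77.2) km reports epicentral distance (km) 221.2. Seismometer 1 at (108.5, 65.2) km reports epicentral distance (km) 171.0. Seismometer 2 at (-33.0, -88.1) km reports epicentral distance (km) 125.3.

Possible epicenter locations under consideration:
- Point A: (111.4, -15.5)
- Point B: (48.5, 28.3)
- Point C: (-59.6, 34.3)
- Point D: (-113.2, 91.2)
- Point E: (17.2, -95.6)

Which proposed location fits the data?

For each candidate, compare |candidate − station| to the reported distance:
Point A: residuals Seismometer 0 156.3, Seismometer 1 90.2, Seismometer 2 36.3 → max 156.3 km
Point B: residuals Seismometer 0 87.0, Seismometer 1 100.6, Seismometer 2 16.8 → max 100.6 km
Point C: residuals Seismometer 0 0.0, Seismometer 1 0.1, Seismometer 2 0.0 → max 0.1 km
Point D: residuals Seismometer 0 75.8, Seismometer 1 52.2, Seismometer 2 71.1 → max 75.8 km
Point E: residuals Seismometer 0 105.5, Seismometer 1 13.9, Seismometer 2 74.5 → max 105.5 km
Only Point C has all residuals ≈ 0.

Point C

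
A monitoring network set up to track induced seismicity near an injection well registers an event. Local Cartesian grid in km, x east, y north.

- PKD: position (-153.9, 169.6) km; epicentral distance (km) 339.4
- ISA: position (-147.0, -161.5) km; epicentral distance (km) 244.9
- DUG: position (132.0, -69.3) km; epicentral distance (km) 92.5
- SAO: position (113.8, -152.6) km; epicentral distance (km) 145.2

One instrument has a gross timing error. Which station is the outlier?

Solve using three stations at a time. Using ISA, DUG, SAO (subtract circle equations pairwise → linear system) gives (x, y) ≈ (53.3, -20.6).
Distances from that point to each station vs reported:
  PKD: calculated 281.2 vs reported 339.4 → residual 58.2 km
  ISA: calculated 244.9 vs reported 244.9 → residual 0.0 km
  DUG: calculated 92.6 vs reported 92.5 → residual 0.1 km
  SAO: calculated 145.2 vs reported 145.2 → residual 0.0 km
ISA, DUG, SAO are mutually consistent (residuals ≈ 0); PKD is off by 58.2 km.

PKD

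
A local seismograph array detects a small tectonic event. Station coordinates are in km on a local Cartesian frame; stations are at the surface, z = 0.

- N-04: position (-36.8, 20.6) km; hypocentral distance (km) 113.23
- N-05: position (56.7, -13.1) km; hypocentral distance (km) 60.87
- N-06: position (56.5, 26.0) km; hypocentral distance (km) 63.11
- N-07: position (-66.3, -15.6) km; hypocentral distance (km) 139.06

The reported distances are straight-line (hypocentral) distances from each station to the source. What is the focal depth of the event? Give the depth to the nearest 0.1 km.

Each station gives a sphere (x−x_i)² + (y−y_i)² + z² = d_i² (stations at z=0).
Subtracting the N-04 sphere from N-05 and N-06: z² cancels, leaving linear equations in x and y:
187.0 x − 67.4 y = 10723.78
186.6 x + 10.8 y = 10927.81
Solving: x ≈ 58.394, y ≈ 2.908 km (keep extra digits for the depth step; rounded: 58.4, 2.9).
Then from the N-04 sphere: z² = 113.23² − (x + 36.8)² − (y − 20.6)² with x = 58.394, y = 2.908, so z ≈ 58.704 ≈ 58.7 km.
Check against N-07 (with the unrounded solution): distance 139.06 ≈ 139.06 km. ✓

58.7 km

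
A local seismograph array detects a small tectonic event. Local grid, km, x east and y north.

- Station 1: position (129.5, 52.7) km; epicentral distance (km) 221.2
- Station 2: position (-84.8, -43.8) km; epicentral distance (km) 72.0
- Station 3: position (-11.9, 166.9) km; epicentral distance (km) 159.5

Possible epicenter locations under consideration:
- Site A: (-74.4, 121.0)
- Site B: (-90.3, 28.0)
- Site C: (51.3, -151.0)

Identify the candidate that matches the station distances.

Site B

For each candidate, compare |candidate − station| to the reported distance:
Site A: residuals Station 1 6.2, Station 2 93.1, Station 3 82.0 → max 93.1 km
Site B: residuals Station 1 0.0, Station 2 0.0, Station 3 0.0 → max 0.0 km
Site C: residuals Station 1 3.0, Station 2 101.2, Station 3 164.6 → max 164.6 km
Only Site B has all residuals ≈ 0.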